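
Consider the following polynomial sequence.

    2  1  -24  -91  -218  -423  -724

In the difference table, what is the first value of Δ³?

Δ: -1, -25, -67, -127, -205, -301
Δ²: -24, -42, -60, -78, -96
Δ³: -18, -18, -18, -18

-18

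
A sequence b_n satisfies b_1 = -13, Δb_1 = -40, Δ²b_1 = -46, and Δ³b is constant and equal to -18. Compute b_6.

-853

Build the table forward from the leading diagonal:
Third differences: -18, -18, -18, -18, -18, -18
Second differences: -46, -64, -82, -100, -118, -136
First differences: -40, -86, -150, -232, -332, -450
b: -13, -53, -139, -289, -521, -853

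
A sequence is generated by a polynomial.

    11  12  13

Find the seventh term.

17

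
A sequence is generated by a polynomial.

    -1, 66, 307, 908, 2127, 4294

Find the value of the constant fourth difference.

First differences: 67, 241, 601, 1219, 2167
Second differences: 174, 360, 618, 948
Third differences: 186, 258, 330
Fourth differences: 72, 72

72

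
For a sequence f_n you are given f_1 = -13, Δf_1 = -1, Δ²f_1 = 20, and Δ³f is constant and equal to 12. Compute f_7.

521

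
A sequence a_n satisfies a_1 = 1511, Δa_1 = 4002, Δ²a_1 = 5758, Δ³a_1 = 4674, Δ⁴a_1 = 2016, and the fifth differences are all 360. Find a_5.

Build the table forward from the leading diagonal:
Fifth differences: 360, 360, 360, 360, 360
Fourth differences: 2016, 2376, 2736, 3096, 3456
Third differences: 4674, 6690, 9066, 11802, 14898
Second differences: 5758, 10432, 17122, 26188, 37990
First differences: 4002, 9760, 20192, 37314, 63502
a: 1511, 5513, 15273, 35465, 72779

72779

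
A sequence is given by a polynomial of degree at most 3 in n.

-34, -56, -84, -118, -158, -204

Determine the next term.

-256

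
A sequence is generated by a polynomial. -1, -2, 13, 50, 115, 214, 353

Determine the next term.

Δ: -1, 15, 37, 65, 99, 139
Δ²: 16, 22, 28, 34, 40
Δ³: 6, 6, 6, 6
Third differences constant at 6.
40 + 6 = 46;  139 + 46 = 185;  353 + 185 = 538

538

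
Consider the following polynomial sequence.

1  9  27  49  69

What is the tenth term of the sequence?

First differences: 8, 18, 22, 20
Second differences: 10, 4, -2
Third differences: -6, -6
Third differences constant at -6.
-2 − 6 = -8;  20 − 8 = 12;  69 + 12 = 81
-8 − 6 = -14;  12 − 14 = -2;  81 − 2 = 79
-14 − 6 = -20;  -2 − 20 = -22;  79 − 22 = 57
-20 − 6 = -26;  -22 − 26 = -48;  57 − 48 = 9
-26 − 6 = -32;  -48 − 32 = -80;  9 − 80 = -71

-71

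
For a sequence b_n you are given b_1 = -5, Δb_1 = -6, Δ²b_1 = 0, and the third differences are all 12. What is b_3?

-17

Build the table forward from the leading diagonal:
D3: 12, 12, 12
D2: 0, 12, 24
D1: -6, -6, 6
b: -5, -11, -17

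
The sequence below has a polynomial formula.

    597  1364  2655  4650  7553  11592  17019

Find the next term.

767 , 1291 , 1995 , 2903 , 4039 , 5427
524 , 704 , 908 , 1136 , 1388
180 , 204 , 228 , 252
24 , 24 , 24
Fourth differences constant at 24.
252 + 24 = 276;  1388 + 276 = 1664;  5427 + 1664 = 7091;  17019 + 7091 = 24110

24110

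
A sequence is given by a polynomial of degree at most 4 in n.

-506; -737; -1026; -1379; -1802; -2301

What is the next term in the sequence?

-2882

-231, -289, -353, -423, -499
-58, -64, -70, -76
-6, -6, -6
Constant third difference = -6, so extend:
-76 − 6 = -82;  -499 − 82 = -581;  -2301 − 581 = -2882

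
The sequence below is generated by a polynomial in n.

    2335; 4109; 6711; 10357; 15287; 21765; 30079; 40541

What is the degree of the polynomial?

Δ: 1774, 2602, 3646, 4930, 6478, 8314, 10462
Δ²: 828, 1044, 1284, 1548, 1836, 2148
Δ³: 216, 240, 264, 288, 312
Δ⁴: 24, 24, 24, 24
The fourth differences are constant, so the polynomial has degree 4.

4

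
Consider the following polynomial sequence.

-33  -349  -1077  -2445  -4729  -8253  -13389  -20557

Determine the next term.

-30225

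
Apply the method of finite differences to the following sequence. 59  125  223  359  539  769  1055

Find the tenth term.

66, 98, 136, 180, 230, 286
32, 38, 44, 50, 56
6, 6, 6, 6
Constant third difference = 6, so extend:
56 + 6 = 62;  286 + 62 = 348;  1055 + 348 = 1403
62 + 6 = 68;  348 + 68 = 416;  1403 + 416 = 1819
68 + 6 = 74;  416 + 74 = 490;  1819 + 490 = 2309

2309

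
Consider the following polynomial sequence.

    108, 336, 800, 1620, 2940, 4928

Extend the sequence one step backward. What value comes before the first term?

First differences: 228  464  820  1320  1988
Second differences: 236  356  500  668
Third differences: 120  144  168
Fourth differences: 24  24
The fourth differences are constant at 24.
Work back: 120 − 24 = 96;  236 − 96 = 140;  228 − 140 = 88;  108 − 88 = 20

20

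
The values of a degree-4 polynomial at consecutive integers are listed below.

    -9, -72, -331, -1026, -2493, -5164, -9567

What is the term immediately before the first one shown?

Δ: -63  -259  -695  -1467  -2671  -4403
Δ²: -196  -436  -772  -1204  -1732
Δ³: -240  -336  -432  -528
Δ⁴: -96  -96  -96
The fourth differences are constant at -96.
Work back: -240 + 96 = -144;  -196 + 144 = -52;  -63 + 52 = -11;  -9 + 11 = 2

2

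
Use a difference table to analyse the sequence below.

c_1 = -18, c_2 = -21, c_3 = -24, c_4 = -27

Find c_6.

-33

-3, -3, -3
Constant first difference = -3, so extend:
-27 − 3 = -30
-30 − 3 = -33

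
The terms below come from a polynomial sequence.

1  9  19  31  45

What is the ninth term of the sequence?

8, 10, 12, 14
2, 2, 2
Constant second difference = 2, so extend:
14 + 2 = 16;  45 + 16 = 61
16 + 2 = 18;  61 + 18 = 79
18 + 2 = 20;  79 + 20 = 99
20 + 2 = 22;  99 + 22 = 121

121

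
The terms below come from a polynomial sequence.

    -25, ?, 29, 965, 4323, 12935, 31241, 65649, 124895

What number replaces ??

-69

Using the last 7 terms:
D1: 936, 3358, 8612, 18306, 34408, 59246
D2: 2422, 5254, 9694, 16102, 24838
D3: 2832, 4440, 6408, 8736
D4: 1608, 1968, 2328
D5: 360, 360
Constant fifth difference = 360.
Extend backward: 1608 − 360 = 1248;  2832 − 1248 = 1584;  2422 − 1584 = 838;  936 − 838 = 98;  29 − 98 = -69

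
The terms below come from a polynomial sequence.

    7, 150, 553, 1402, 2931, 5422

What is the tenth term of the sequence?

32326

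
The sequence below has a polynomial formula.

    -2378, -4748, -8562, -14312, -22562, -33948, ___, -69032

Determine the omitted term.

-49178

Using the first 6 terms:
First differences: -2370, -3814, -5750, -8250, -11386
Second differences: -1444, -1936, -2500, -3136
Third differences: -492, -564, -636
Fourth differences: -72, -72
Constant fourth difference = -72.
Extend forward: -636 − 72 = -708;  -3136 − 708 = -3844;  -11386 − 3844 = -15230;  -33948 − 15230 = -49178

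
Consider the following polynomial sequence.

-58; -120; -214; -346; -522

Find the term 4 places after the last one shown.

-1786

First differences: -62, -94, -132, -176
Second differences: -32, -38, -44
Third differences: -6, -6
Third differences constant at -6.
-44 − 6 = -50;  -176 − 50 = -226;  -522 − 226 = -748
-50 − 6 = -56;  -226 − 56 = -282;  -748 − 282 = -1030
-56 − 6 = -62;  -282 − 62 = -344;  -1030 − 344 = -1374
-62 − 6 = -68;  -344 − 68 = -412;  -1374 − 412 = -1786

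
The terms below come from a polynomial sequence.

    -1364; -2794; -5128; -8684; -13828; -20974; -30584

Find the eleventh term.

Δ: -1430  -2334  -3556  -5144  -7146  -9610
Δ²: -904  -1222  -1588  -2002  -2464
Δ³: -318  -366  -414  -462
Δ⁴: -48  -48  -48
Fourth differences constant at -48.
-462 − 48 = -510;  -2464 − 510 = -2974;  -9610 − 2974 = -12584;  -30584 − 12584 = -43168
-510 − 48 = -558;  -2974 − 558 = -3532;  -12584 − 3532 = -16116;  -43168 − 16116 = -59284
-558 − 48 = -606;  -3532 − 606 = -4138;  -16116 − 4138 = -20254;  -59284 − 20254 = -79538
-606 − 48 = -654;  -4138 − 654 = -4792;  -20254 − 4792 = -25046;  -79538 − 25046 = -104584

-104584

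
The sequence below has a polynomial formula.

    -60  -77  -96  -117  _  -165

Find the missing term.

Using the first 4 terms:
First differences: -17  -19  -21
Second differences: -2  -2
Constant second difference = -2.
Extend forward: -21 − 2 = -23;  -117 − 23 = -140

-140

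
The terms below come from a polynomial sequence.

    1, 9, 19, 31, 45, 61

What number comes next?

79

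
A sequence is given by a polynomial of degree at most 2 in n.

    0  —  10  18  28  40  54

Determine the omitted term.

Using the last 5 terms:
8  10  12  14
2  2  2
Constant second difference = 2.
Extend backward: 8 − 2 = 6;  10 − 6 = 4

4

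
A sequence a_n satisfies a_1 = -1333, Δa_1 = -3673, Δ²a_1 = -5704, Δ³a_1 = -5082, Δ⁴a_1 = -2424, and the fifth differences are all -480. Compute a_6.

-140158

Build the table forward from the leading diagonal:
Fifth differences: -480, -480, -480, -480, -480, -480
Fourth differences: -2424, -2904, -3384, -3864, -4344, -4824
Third differences: -5082, -7506, -10410, -13794, -17658, -22002
Second differences: -5704, -10786, -18292, -28702, -42496, -60154
First differences: -3673, -9377, -20163, -38455, -67157, -109653
a: -1333, -5006, -14383, -34546, -73001, -140158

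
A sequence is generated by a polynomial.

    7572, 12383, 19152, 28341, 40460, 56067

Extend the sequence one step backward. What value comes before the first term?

4305

4811, 6769, 9189, 12119, 15607
1958, 2420, 2930, 3488
462, 510, 558
48, 48
The fourth differences are constant at 48.
Work back: 462 − 48 = 414;  1958 − 414 = 1544;  4811 − 1544 = 3267;  7572 − 3267 = 4305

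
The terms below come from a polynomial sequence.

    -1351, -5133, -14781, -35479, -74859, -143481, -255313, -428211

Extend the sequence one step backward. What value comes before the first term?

D1: -3782  -9648  -20698  -39380  -68622  -111832  -172898
D2: -5866  -11050  -18682  -29242  -43210  -61066
D3: -5184  -7632  -10560  -13968  -17856
D4: -2448  -2928  -3408  -3888
D5: -480  -480  -480
The fifth differences are constant at -480.
Work back: -2448 + 480 = -1968;  -5184 + 1968 = -3216;  -5866 + 3216 = -2650;  -3782 + 2650 = -1132;  -1351 + 1132 = -219

-219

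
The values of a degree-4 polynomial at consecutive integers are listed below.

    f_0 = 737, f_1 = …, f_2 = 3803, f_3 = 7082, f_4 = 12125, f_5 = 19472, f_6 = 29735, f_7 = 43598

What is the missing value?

1820

Using the last 6 terms:
First differences: 3279  5043  7347  10263  13863
Second differences: 1764  2304  2916  3600
Third differences: 540  612  684
Fourth differences: 72  72
Constant fourth difference = 72.
Extend backward: 540 − 72 = 468;  1764 − 468 = 1296;  3279 − 1296 = 1983;  3803 − 1983 = 1820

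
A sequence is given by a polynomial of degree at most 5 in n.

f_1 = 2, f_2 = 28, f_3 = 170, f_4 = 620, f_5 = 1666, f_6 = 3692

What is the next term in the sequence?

7178

Δ: 26 , 142 , 450 , 1046 , 2026
Δ²: 116 , 308 , 596 , 980
Δ³: 192 , 288 , 384
Δ⁴: 96 , 96
The fourth differences are constant (96).
384 + 96 = 480;  980 + 480 = 1460;  2026 + 1460 = 3486;  3692 + 3486 = 7178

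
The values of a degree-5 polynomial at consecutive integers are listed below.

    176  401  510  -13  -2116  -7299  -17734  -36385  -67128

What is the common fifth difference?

-120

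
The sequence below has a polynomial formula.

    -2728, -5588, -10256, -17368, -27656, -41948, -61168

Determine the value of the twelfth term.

-2860 , -4668 , -7112 , -10288 , -14292 , -19220
-1808 , -2444 , -3176 , -4004 , -4928
-636 , -732 , -828 , -924
-96 , -96 , -96
Fourth differences constant at -96.
-924 − 96 = -1020;  -4928 − 1020 = -5948;  -19220 − 5948 = -25168;  -61168 − 25168 = -86336
-1020 − 96 = -1116;  -5948 − 1116 = -7064;  -25168 − 7064 = -32232;  -86336 − 32232 = -118568
-1116 − 96 = -1212;  -7064 − 1212 = -8276;  -32232 − 8276 = -40508;  -118568 − 40508 = -159076
-1212 − 96 = -1308;  -8276 − 1308 = -9584;  -40508 − 9584 = -50092;  -159076 − 50092 = -209168
-1308 − 96 = -1404;  -9584 − 1404 = -10988;  -50092 − 10988 = -61080;  -209168 − 61080 = -270248

-270248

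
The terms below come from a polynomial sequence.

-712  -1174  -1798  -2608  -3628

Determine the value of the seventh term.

-6394

D1: -462  -624  -810  -1020
D2: -162  -186  -210
D3: -24  -24
Third differences constant at -24.
-210 − 24 = -234;  -1020 − 234 = -1254;  -3628 − 1254 = -4882
-234 − 24 = -258;  -1254 − 258 = -1512;  -4882 − 1512 = -6394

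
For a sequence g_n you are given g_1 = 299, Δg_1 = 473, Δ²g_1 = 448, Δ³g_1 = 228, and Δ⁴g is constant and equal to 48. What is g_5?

5839

Build the table forward from the leading diagonal:
Fourth differences: 48, 48, 48, 48, 48
Third differences: 228, 276, 324, 372, 420
Second differences: 448, 676, 952, 1276, 1648
First differences: 473, 921, 1597, 2549, 3825
g: 299, 772, 1693, 3290, 5839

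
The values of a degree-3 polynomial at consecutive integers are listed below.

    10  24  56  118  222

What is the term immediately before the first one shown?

14, 32, 62, 104
18, 30, 42
12, 12
The third differences are constant at 12.
Work back: 18 − 12 = 6;  14 − 6 = 8;  10 − 8 = 2

2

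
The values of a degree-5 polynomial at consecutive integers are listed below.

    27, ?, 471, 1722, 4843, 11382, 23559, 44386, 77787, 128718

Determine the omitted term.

Using the last 8 terms:
D1: 1251, 3121, 6539, 12177, 20827, 33401, 50931
D2: 1870, 3418, 5638, 8650, 12574, 17530
D3: 1548, 2220, 3012, 3924, 4956
D4: 672, 792, 912, 1032
D5: 120, 120, 120
Constant fifth difference = 120.
Extend backward: 672 − 120 = 552;  1548 − 552 = 996;  1870 − 996 = 874;  1251 − 874 = 377;  471 − 377 = 94

94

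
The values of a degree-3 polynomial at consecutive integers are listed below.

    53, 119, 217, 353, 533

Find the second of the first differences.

98

First differences: 66, 98, 136, 180
Second differences: 32, 38, 44
Third differences: 6, 6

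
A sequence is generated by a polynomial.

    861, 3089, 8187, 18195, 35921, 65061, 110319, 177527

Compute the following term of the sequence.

2228 , 5098 , 10008 , 17726 , 29140 , 45258 , 67208
2870 , 4910 , 7718 , 11414 , 16118 , 21950
2040 , 2808 , 3696 , 4704 , 5832
768 , 888 , 1008 , 1128
120 , 120 , 120
Constant fifth difference = 120, so extend:
1128 + 120 = 1248;  5832 + 1248 = 7080;  21950 + 7080 = 29030;  67208 + 29030 = 96238;  177527 + 96238 = 273765

273765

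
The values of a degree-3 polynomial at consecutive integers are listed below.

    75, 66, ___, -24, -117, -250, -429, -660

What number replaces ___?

Using the last 5 terms:
D1: -93  -133  -179  -231
D2: -40  -46  -52
D3: -6  -6
Constant third difference = -6.
Extend backward: -40 + 6 = -34;  -93 + 34 = -59;  -24 + 59 = 35

35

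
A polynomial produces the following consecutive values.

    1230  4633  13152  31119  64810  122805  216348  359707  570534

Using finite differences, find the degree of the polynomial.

5

D1: 3403, 8519, 17967, 33691, 57995, 93543, 143359, 210827
D2: 5116, 9448, 15724, 24304, 35548, 49816, 67468
D3: 4332, 6276, 8580, 11244, 14268, 17652
D4: 1944, 2304, 2664, 3024, 3384
D5: 360, 360, 360, 360
The fifth differences are constant, so the polynomial has degree 5.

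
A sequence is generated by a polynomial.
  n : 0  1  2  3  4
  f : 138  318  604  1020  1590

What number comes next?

D1: 180, 286, 416, 570
D2: 106, 130, 154
D3: 24, 24
Third differences constant at 24.
154 + 24 = 178;  570 + 178 = 748;  1590 + 748 = 2338

2338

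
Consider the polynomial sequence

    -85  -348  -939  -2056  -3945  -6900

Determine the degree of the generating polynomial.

4

-263, -591, -1117, -1889, -2955
-328, -526, -772, -1066
-198, -246, -294
-48, -48
The fourth differences are constant, so the polynomial has degree 4.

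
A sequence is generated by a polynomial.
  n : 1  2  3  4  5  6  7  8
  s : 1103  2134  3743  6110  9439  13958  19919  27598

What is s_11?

64063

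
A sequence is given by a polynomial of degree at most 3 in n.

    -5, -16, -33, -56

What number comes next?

First differences: -11  -17  -23
Second differences: -6  -6
Constant second difference = -6, so extend:
-23 − 6 = -29;  -56 − 29 = -85

-85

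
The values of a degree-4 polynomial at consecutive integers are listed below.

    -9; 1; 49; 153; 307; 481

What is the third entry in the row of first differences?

104

Δ: 10, 48, 104, 154, 174
Δ²: 38, 56, 50, 20
Δ³: 18, -6, -30
Δ⁴: -24, -24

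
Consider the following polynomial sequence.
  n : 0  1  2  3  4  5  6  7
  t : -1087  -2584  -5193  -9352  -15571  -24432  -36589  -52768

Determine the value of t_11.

-1497  -2609  -4159  -6219  -8861  -12157  -16179
-1112  -1550  -2060  -2642  -3296  -4022
-438  -510  -582  -654  -726
-72  -72  -72  -72
Fourth differences constant at -72.
-726 − 72 = -798;  -4022 − 798 = -4820;  -16179 − 4820 = -20999;  -52768 − 20999 = -73767
-798 − 72 = -870;  -4820 − 870 = -5690;  -20999 − 5690 = -26689;  -73767 − 26689 = -100456
-870 − 72 = -942;  -5690 − 942 = -6632;  -26689 − 6632 = -33321;  -100456 − 33321 = -133777
-942 − 72 = -1014;  -6632 − 1014 = -7646;  -33321 − 7646 = -40967;  -133777 − 40967 = -174744

-174744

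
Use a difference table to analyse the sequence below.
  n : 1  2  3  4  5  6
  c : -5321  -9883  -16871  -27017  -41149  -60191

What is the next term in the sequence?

-85163

First differences: -4562, -6988, -10146, -14132, -19042
Second differences: -2426, -3158, -3986, -4910
Third differences: -732, -828, -924
Fourth differences: -96, -96
Fourth differences constant at -96.
-924 − 96 = -1020;  -4910 − 1020 = -5930;  -19042 − 5930 = -24972;  -60191 − 24972 = -85163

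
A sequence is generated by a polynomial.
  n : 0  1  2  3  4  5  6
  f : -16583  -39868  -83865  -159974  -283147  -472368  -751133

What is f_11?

-4686798

D1: -23285 , -43997 , -76109 , -123173 , -189221 , -278765
D2: -20712 , -32112 , -47064 , -66048 , -89544
D3: -11400 , -14952 , -18984 , -23496
D4: -3552 , -4032 , -4512
D5: -480 , -480
The fifth differences are constant (-480).
-4512 − 480 = -4992;  -23496 − 4992 = -28488;  -89544 − 28488 = -118032;  -278765 − 118032 = -396797;  -751133 − 396797 = -1147930
-4992 − 480 = -5472;  -28488 − 5472 = -33960;  -118032 − 33960 = -151992;  -396797 − 151992 = -548789;  -1147930 − 548789 = -1696719
-5472 − 480 = -5952;  -33960 − 5952 = -39912;  -151992 − 39912 = -191904;  -548789 − 191904 = -740693;  -1696719 − 740693 = -2437412
-5952 − 480 = -6432;  -39912 − 6432 = -46344;  -191904 − 46344 = -238248;  -740693 − 238248 = -978941;  -2437412 − 978941 = -3416353
-6432 − 480 = -6912;  -46344 − 6912 = -53256;  -238248 − 53256 = -291504;  -978941 − 291504 = -1270445;  -3416353 − 1270445 = -4686798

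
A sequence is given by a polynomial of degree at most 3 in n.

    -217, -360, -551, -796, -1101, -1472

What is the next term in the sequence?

Δ: -143  -191  -245  -305  -371
Δ²: -48  -54  -60  -66
Δ³: -6  -6  -6
Third differences constant at -6.
-66 − 6 = -72;  -371 − 72 = -443;  -1472 − 443 = -1915

-1915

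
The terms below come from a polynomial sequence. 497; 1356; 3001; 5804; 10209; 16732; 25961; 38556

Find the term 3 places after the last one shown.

104217

859, 1645, 2803, 4405, 6523, 9229, 12595
786, 1158, 1602, 2118, 2706, 3366
372, 444, 516, 588, 660
72, 72, 72, 72
Fourth differences constant at 72.
660 + 72 = 732;  3366 + 732 = 4098;  12595 + 4098 = 16693;  38556 + 16693 = 55249
732 + 72 = 804;  4098 + 804 = 4902;  16693 + 4902 = 21595;  55249 + 21595 = 76844
804 + 72 = 876;  4902 + 876 = 5778;  21595 + 5778 = 27373;  76844 + 27373 = 104217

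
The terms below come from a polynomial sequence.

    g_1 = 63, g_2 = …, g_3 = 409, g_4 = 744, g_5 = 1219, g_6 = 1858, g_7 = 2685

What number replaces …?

190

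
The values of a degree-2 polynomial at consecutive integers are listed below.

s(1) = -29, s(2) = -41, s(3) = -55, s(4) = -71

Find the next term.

-89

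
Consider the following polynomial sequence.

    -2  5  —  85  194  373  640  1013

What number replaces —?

Using the last 5 terms:
First differences: 109, 179, 267, 373
Second differences: 70, 88, 106
Third differences: 18, 18
Constant third difference = 18.
Extend backward: 70 − 18 = 52;  109 − 52 = 57;  85 − 57 = 28

28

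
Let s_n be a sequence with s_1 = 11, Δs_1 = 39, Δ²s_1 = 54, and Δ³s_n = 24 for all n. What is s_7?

1535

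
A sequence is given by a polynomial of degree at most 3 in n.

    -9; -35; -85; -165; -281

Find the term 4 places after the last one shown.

-1225

Δ: -26 , -50 , -80 , -116
Δ²: -24 , -30 , -36
Δ³: -6 , -6
The third differences are constant (-6).
-36 − 6 = -42;  -116 − 42 = -158;  -281 − 158 = -439
-42 − 6 = -48;  -158 − 48 = -206;  -439 − 206 = -645
-48 − 6 = -54;  -206 − 54 = -260;  -645 − 260 = -905
-54 − 6 = -60;  -260 − 60 = -320;  -905 − 320 = -1225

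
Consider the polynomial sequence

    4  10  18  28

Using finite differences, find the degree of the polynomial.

2

Δ: 6, 8, 10
Δ²: 2, 2
The second differences are constant, so the polynomial has degree 2.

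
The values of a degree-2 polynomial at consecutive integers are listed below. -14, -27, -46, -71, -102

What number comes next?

-139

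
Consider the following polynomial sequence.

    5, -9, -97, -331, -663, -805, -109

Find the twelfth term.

78941

First differences: -14, -88, -234, -332, -142, 696
Second differences: -74, -146, -98, 190, 838
Third differences: -72, 48, 288, 648
Fourth differences: 120, 240, 360
Fifth differences: 120, 120
Fifth differences constant at 120.
360 + 120 = 480;  648 + 480 = 1128;  838 + 1128 = 1966;  696 + 1966 = 2662;  -109 + 2662 = 2553
480 + 120 = 600;  1128 + 600 = 1728;  1966 + 1728 = 3694;  2662 + 3694 = 6356;  2553 + 6356 = 8909
600 + 120 = 720;  1728 + 720 = 2448;  3694 + 2448 = 6142;  6356 + 6142 = 12498;  8909 + 12498 = 21407
720 + 120 = 840;  2448 + 840 = 3288;  6142 + 3288 = 9430;  12498 + 9430 = 21928;  21407 + 21928 = 43335
840 + 120 = 960;  3288 + 960 = 4248;  9430 + 4248 = 13678;  21928 + 13678 = 35606;  43335 + 35606 = 78941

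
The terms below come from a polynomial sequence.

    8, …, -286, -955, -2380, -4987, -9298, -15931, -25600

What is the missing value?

Using the last 7 terms:
Δ: -669  -1425  -2607  -4311  -6633  -9669
Δ²: -756  -1182  -1704  -2322  -3036
Δ³: -426  -522  -618  -714
Δ⁴: -96  -96  -96
Constant fourth difference = -96.
Extend backward: -426 + 96 = -330;  -756 + 330 = -426;  -669 + 426 = -243;  -286 + 243 = -43

-43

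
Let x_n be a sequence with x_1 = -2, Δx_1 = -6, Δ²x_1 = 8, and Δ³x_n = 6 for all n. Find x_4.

Build the table forward from the leading diagonal:
Δ³: 6  6  6  6
Δ²: 8  14  20  26
Δ: -6  2  16  36
x: -2  -8  -6  10

10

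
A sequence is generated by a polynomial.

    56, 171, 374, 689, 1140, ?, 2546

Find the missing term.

1751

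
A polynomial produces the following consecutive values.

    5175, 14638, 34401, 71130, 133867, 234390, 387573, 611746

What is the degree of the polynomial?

5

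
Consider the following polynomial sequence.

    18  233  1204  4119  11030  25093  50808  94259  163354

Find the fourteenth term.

1328189

D1: 215, 971, 2915, 6911, 14063, 25715, 43451, 69095
D2: 756, 1944, 3996, 7152, 11652, 17736, 25644
D3: 1188, 2052, 3156, 4500, 6084, 7908
D4: 864, 1104, 1344, 1584, 1824
D5: 240, 240, 240, 240
Fifth differences constant at 240.
1824 + 240 = 2064;  7908 + 2064 = 9972;  25644 + 9972 = 35616;  69095 + 35616 = 104711;  163354 + 104711 = 268065
2064 + 240 = 2304;  9972 + 2304 = 12276;  35616 + 12276 = 47892;  104711 + 47892 = 152603;  268065 + 152603 = 420668
2304 + 240 = 2544;  12276 + 2544 = 14820;  47892 + 14820 = 62712;  152603 + 62712 = 215315;  420668 + 215315 = 635983
2544 + 240 = 2784;  14820 + 2784 = 17604;  62712 + 17604 = 80316;  215315 + 80316 = 295631;  635983 + 295631 = 931614
2784 + 240 = 3024;  17604 + 3024 = 20628;  80316 + 20628 = 100944;  295631 + 100944 = 396575;  931614 + 396575 = 1328189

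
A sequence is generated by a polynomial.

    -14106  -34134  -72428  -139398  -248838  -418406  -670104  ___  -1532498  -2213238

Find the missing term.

Using the first 7 terms:
Δ: -20028  -38294  -66970  -109440  -169568  -251698
Δ²: -18266  -28676  -42470  -60128  -82130
Δ³: -10410  -13794  -17658  -22002
Δ⁴: -3384  -3864  -4344
Δ⁵: -480  -480
Constant fifth difference = -480.
Extend forward: -4344 − 480 = -4824;  -22002 − 4824 = -26826;  -82130 − 26826 = -108956;  -251698 − 108956 = -360654;  -670104 − 360654 = -1030758

-1030758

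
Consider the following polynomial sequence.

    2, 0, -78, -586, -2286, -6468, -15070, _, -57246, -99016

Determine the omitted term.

Using the first 7 terms:
-2  -78  -508  -1700  -4182  -8602
-76  -430  -1192  -2482  -4420
-354  -762  -1290  -1938
-408  -528  -648
-120  -120
Constant fifth difference = -120.
Extend forward: -648 − 120 = -768;  -1938 − 768 = -2706;  -4420 − 2706 = -7126;  -8602 − 7126 = -15728;  -15070 − 15728 = -30798

-30798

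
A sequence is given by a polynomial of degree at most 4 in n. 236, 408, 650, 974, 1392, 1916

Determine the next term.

2558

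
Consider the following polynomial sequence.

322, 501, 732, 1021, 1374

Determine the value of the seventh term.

First differences: 179  231  289  353
Second differences: 52  58  64
Third differences: 6  6
Third differences constant at 6.
64 + 6 = 70;  353 + 70 = 423;  1374 + 423 = 1797
70 + 6 = 76;  423 + 76 = 499;  1797 + 499 = 2296

2296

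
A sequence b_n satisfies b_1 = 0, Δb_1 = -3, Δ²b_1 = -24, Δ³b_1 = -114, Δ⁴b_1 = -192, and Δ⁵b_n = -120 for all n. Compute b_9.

-27240

Build the table forward from the leading diagonal:
Δ⁵: -120  -120  -120  -120  -120  -120  -120  -120  -120
Δ⁴: -192  -312  -432  -552  -672  -792  -912  -1032  -1152
Δ³: -114  -306  -618  -1050  -1602  -2274  -3066  -3978  -5010
Δ²: -24  -138  -444  -1062  -2112  -3714  -5988  -9054  -13032
Δ: -3  -27  -165  -609  -1671  -3783  -7497  -13485  -22539
b: 0  -3  -30  -195  -804  -2475  -6258  -13755  -27240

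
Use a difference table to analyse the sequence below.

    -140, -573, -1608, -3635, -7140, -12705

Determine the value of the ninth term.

-433 , -1035 , -2027 , -3505 , -5565
-602 , -992 , -1478 , -2060
-390 , -486 , -582
-96 , -96
The fourth differences are constant (-96).
-582 − 96 = -678;  -2060 − 678 = -2738;  -5565 − 2738 = -8303;  -12705 − 8303 = -21008
-678 − 96 = -774;  -2738 − 774 = -3512;  -8303 − 3512 = -11815;  -21008 − 11815 = -32823
-774 − 96 = -870;  -3512 − 870 = -4382;  -11815 − 4382 = -16197;  -32823 − 16197 = -49020

-49020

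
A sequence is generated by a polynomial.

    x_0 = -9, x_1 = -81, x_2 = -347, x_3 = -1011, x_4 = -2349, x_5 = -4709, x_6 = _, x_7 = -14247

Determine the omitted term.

Using the first 6 terms:
First differences: -72, -266, -664, -1338, -2360
Second differences: -194, -398, -674, -1022
Third differences: -204, -276, -348
Fourth differences: -72, -72
Constant fourth difference = -72.
Extend forward: -348 − 72 = -420;  -1022 − 420 = -1442;  -2360 − 1442 = -3802;  -4709 − 3802 = -8511

-8511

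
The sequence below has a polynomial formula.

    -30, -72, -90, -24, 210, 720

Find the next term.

1638

Δ: -42, -18, 66, 234, 510
Δ²: 24, 84, 168, 276
Δ³: 60, 84, 108
Δ⁴: 24, 24
The fourth differences are constant (24).
108 + 24 = 132;  276 + 132 = 408;  510 + 408 = 918;  720 + 918 = 1638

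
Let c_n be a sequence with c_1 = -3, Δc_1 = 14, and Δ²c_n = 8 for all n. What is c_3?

Build the table forward from the leading diagonal:
Second differences: 8  8  8
First differences: 14  22  30
c: -3  11  33

33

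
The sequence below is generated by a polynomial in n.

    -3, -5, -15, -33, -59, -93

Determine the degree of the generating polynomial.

Δ: -2, -10, -18, -26, -34
Δ²: -8, -8, -8, -8
The second differences are constant, so the polynomial has degree 2.

2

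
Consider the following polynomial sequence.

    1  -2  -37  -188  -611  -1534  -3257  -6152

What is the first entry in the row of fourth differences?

-72

D1: -3, -35, -151, -423, -923, -1723, -2895
D2: -32, -116, -272, -500, -800, -1172
D3: -84, -156, -228, -300, -372
D4: -72, -72, -72, -72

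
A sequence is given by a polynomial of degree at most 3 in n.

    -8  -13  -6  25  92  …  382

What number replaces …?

Using the first 5 terms:
-5  7  31  67
12  24  36
12  12
Constant third difference = 12.
Extend forward: 36 + 12 = 48;  67 + 48 = 115;  92 + 115 = 207

207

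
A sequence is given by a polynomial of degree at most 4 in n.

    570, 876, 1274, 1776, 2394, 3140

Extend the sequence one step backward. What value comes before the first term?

344

Δ: 306  398  502  618  746
Δ²: 92  104  116  128
Δ³: 12  12  12
The third differences are constant at 12.
Work back: 92 − 12 = 80;  306 − 80 = 226;  570 − 226 = 344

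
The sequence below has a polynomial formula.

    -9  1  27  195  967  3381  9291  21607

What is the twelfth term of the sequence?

243531

Δ: 10, 26, 168, 772, 2414, 5910, 12316
Δ²: 16, 142, 604, 1642, 3496, 6406
Δ³: 126, 462, 1038, 1854, 2910
Δ⁴: 336, 576, 816, 1056
Δ⁵: 240, 240, 240
Constant fifth difference = 240, so extend:
1056 + 240 = 1296;  2910 + 1296 = 4206;  6406 + 4206 = 10612;  12316 + 10612 = 22928;  21607 + 22928 = 44535
1296 + 240 = 1536;  4206 + 1536 = 5742;  10612 + 5742 = 16354;  22928 + 16354 = 39282;  44535 + 39282 = 83817
1536 + 240 = 1776;  5742 + 1776 = 7518;  16354 + 7518 = 23872;  39282 + 23872 = 63154;  83817 + 63154 = 146971
1776 + 240 = 2016;  7518 + 2016 = 9534;  23872 + 9534 = 33406;  63154 + 33406 = 96560;  146971 + 96560 = 243531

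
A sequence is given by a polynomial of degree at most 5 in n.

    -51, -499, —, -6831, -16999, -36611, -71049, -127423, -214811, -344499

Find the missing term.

-2213

Using the last 7 terms:
-10168, -19612, -34438, -56374, -87388, -129688
-9444, -14826, -21936, -31014, -42300
-5382, -7110, -9078, -11286
-1728, -1968, -2208
-240, -240
Constant fifth difference = -240.
Extend backward: -1728 + 240 = -1488;  -5382 + 1488 = -3894;  -9444 + 3894 = -5550;  -10168 + 5550 = -4618;  -6831 + 4618 = -2213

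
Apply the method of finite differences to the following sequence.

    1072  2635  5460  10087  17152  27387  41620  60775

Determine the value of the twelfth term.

Δ: 1563  2825  4627  7065  10235  14233  19155
Δ²: 1262  1802  2438  3170  3998  4922
Δ³: 540  636  732  828  924
Δ⁴: 96  96  96  96
Constant fourth difference = 96, so extend:
924 + 96 = 1020;  4922 + 1020 = 5942;  19155 + 5942 = 25097;  60775 + 25097 = 85872
1020 + 96 = 1116;  5942 + 1116 = 7058;  25097 + 7058 = 32155;  85872 + 32155 = 118027
1116 + 96 = 1212;  7058 + 1212 = 8270;  32155 + 8270 = 40425;  118027 + 40425 = 158452
1212 + 96 = 1308;  8270 + 1308 = 9578;  40425 + 9578 = 50003;  158452 + 50003 = 208455

208455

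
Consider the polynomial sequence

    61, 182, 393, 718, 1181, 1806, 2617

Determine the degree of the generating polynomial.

3

D1: 121, 211, 325, 463, 625, 811
D2: 90, 114, 138, 162, 186
D3: 24, 24, 24, 24
The third differences are constant, so the polynomial has degree 3.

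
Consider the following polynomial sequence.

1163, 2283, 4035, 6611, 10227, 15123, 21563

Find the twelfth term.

87843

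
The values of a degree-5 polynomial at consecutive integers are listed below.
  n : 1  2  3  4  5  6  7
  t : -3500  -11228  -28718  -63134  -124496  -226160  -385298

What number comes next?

-623378

-7728, -17490, -34416, -61362, -101664, -159138
-9762, -16926, -26946, -40302, -57474
-7164, -10020, -13356, -17172
-2856, -3336, -3816
-480, -480
Constant fifth difference = -480, so extend:
-3816 − 480 = -4296;  -17172 − 4296 = -21468;  -57474 − 21468 = -78942;  -159138 − 78942 = -238080;  -385298 − 238080 = -623378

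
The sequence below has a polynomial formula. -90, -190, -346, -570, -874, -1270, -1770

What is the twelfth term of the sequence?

First differences: -100 , -156 , -224 , -304 , -396 , -500
Second differences: -56 , -68 , -80 , -92 , -104
Third differences: -12 , -12 , -12 , -12
Constant third difference = -12, so extend:
-104 − 12 = -116;  -500 − 116 = -616;  -1770 − 616 = -2386
-116 − 12 = -128;  -616 − 128 = -744;  -2386 − 744 = -3130
-128 − 12 = -140;  -744 − 140 = -884;  -3130 − 884 = -4014
-140 − 12 = -152;  -884 − 152 = -1036;  -4014 − 1036 = -5050
-152 − 12 = -164;  -1036 − 164 = -1200;  -5050 − 1200 = -6250

-6250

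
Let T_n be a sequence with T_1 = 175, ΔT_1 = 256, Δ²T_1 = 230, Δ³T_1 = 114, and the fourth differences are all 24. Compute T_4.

Build the table forward from the leading diagonal:
D4: 24  24  24  24
D3: 114  138  162  186
D2: 230  344  482  644
D1: 256  486  830  1312
T: 175  431  917  1747

1747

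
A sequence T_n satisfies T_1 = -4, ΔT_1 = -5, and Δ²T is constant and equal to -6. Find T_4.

-37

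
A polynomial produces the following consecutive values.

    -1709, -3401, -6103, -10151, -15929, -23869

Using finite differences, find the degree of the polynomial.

4

D1: -1692, -2702, -4048, -5778, -7940
D2: -1010, -1346, -1730, -2162
D3: -336, -384, -432
D4: -48, -48
The fourth differences are constant, so the polynomial has degree 4.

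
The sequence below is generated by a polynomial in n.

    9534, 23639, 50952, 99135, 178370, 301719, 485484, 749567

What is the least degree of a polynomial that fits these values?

5

Δ: 14105, 27313, 48183, 79235, 123349, 183765, 264083
Δ²: 13208, 20870, 31052, 44114, 60416, 80318
Δ³: 7662, 10182, 13062, 16302, 19902
Δ⁴: 2520, 2880, 3240, 3600
Δ⁵: 360, 360, 360
The fifth differences are constant, so the polynomial has degree 5.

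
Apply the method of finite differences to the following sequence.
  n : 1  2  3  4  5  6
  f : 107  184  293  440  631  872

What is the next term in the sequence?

Δ: 77  109  147  191  241
Δ²: 32  38  44  50
Δ³: 6  6  6
Third differences constant at 6.
50 + 6 = 56;  241 + 56 = 297;  872 + 297 = 1169

1169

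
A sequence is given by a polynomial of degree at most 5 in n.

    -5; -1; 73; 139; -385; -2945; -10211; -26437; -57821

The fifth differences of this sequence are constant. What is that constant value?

First differences: 4, 74, 66, -524, -2560, -7266, -16226, -31384
Second differences: 70, -8, -590, -2036, -4706, -8960, -15158
Third differences: -78, -582, -1446, -2670, -4254, -6198
Fourth differences: -504, -864, -1224, -1584, -1944
Fifth differences: -360, -360, -360, -360

-360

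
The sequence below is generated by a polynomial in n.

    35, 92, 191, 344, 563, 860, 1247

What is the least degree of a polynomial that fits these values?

3

First differences: 57, 99, 153, 219, 297, 387
Second differences: 42, 54, 66, 78, 90
Third differences: 12, 12, 12, 12
The third differences are constant, so the polynomial has degree 3.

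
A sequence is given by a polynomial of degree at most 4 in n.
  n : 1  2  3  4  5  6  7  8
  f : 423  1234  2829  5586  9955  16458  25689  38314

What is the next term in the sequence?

55071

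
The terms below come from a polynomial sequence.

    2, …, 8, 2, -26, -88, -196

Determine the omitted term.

4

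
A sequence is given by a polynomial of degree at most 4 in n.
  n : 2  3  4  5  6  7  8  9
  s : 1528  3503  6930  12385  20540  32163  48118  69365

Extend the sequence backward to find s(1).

First differences: 1975  3427  5455  8155  11623  15955  21247
Second differences: 1452  2028  2700  3468  4332  5292
Third differences: 576  672  768  864  960
Fourth differences: 96  96  96  96
The fourth differences are constant at 96.
Work back: 576 − 96 = 480;  1452 − 480 = 972;  1975 − 972 = 1003;  1528 − 1003 = 525

525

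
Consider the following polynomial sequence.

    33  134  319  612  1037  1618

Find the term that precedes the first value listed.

-8

101, 185, 293, 425, 581
84, 108, 132, 156
24, 24, 24
The third differences are constant at 24.
Work back: 84 − 24 = 60;  101 − 60 = 41;  33 − 41 = -8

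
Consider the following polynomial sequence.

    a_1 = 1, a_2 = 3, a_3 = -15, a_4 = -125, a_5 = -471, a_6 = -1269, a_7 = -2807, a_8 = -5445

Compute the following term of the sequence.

2  -18  -110  -346  -798  -1538  -2638
-20  -92  -236  -452  -740  -1100
-72  -144  -216  -288  -360
-72  -72  -72  -72
Constant fourth difference = -72, so extend:
-360 − 72 = -432;  -1100 − 432 = -1532;  -2638 − 1532 = -4170;  -5445 − 4170 = -9615

-9615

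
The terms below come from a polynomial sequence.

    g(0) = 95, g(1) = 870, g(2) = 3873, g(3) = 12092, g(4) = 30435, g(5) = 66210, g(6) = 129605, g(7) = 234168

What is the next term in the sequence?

397287

D1: 775  3003  8219  18343  35775  63395  104563
D2: 2228  5216  10124  17432  27620  41168
D3: 2988  4908  7308  10188  13548
D4: 1920  2400  2880  3360
D5: 480  480  480
Constant fifth difference = 480, so extend:
3360 + 480 = 3840;  13548 + 3840 = 17388;  41168 + 17388 = 58556;  104563 + 58556 = 163119;  234168 + 163119 = 397287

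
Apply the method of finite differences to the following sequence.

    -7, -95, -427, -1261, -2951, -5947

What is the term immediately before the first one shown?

D1: -88  -332  -834  -1690  -2996
D2: -244  -502  -856  -1306
D3: -258  -354  -450
D4: -96  -96
The fourth differences are constant at -96.
Work back: -258 + 96 = -162;  -244 + 162 = -82;  -88 + 82 = -6;  -7 + 6 = -1

-1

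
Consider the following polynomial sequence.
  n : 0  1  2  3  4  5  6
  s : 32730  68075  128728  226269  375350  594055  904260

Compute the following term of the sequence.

First differences: 35345 , 60653 , 97541 , 149081 , 218705 , 310205
Second differences: 25308 , 36888 , 51540 , 69624 , 91500
Third differences: 11580 , 14652 , 18084 , 21876
Fourth differences: 3072 , 3432 , 3792
Fifth differences: 360 , 360
Constant fifth difference = 360, so extend:
3792 + 360 = 4152;  21876 + 4152 = 26028;  91500 + 26028 = 117528;  310205 + 117528 = 427733;  904260 + 427733 = 1331993

1331993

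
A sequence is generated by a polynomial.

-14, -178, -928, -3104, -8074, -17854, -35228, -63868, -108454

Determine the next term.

-164 , -750 , -2176 , -4970 , -9780 , -17374 , -28640 , -44586
-586 , -1426 , -2794 , -4810 , -7594 , -11266 , -15946
-840 , -1368 , -2016 , -2784 , -3672 , -4680
-528 , -648 , -768 , -888 , -1008
-120 , -120 , -120 , -120
Fifth differences constant at -120.
-1008 − 120 = -1128;  -4680 − 1128 = -5808;  -15946 − 5808 = -21754;  -44586 − 21754 = -66340;  -108454 − 66340 = -174794

-174794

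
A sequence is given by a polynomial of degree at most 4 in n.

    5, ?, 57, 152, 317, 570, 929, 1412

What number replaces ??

14

Using the last 6 terms:
First differences: 95, 165, 253, 359, 483
Second differences: 70, 88, 106, 124
Third differences: 18, 18, 18
Constant third difference = 18.
Extend backward: 70 − 18 = 52;  95 − 52 = 43;  57 − 43 = 14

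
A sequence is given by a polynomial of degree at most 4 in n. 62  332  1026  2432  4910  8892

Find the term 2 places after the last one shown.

Δ: 270 , 694 , 1406 , 2478 , 3982
Δ²: 424 , 712 , 1072 , 1504
Δ³: 288 , 360 , 432
Δ⁴: 72 , 72
Fourth differences constant at 72.
432 + 72 = 504;  1504 + 504 = 2008;  3982 + 2008 = 5990;  8892 + 5990 = 14882
504 + 72 = 576;  2008 + 576 = 2584;  5990 + 2584 = 8574;  14882 + 8574 = 23456

23456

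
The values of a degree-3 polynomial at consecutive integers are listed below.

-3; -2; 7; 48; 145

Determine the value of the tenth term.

D1: 1 , 9 , 41 , 97
D2: 8 , 32 , 56
D3: 24 , 24
Constant third difference = 24, so extend:
56 + 24 = 80;  97 + 80 = 177;  145 + 177 = 322
80 + 24 = 104;  177 + 104 = 281;  322 + 281 = 603
104 + 24 = 128;  281 + 128 = 409;  603 + 409 = 1012
128 + 24 = 152;  409 + 152 = 561;  1012 + 561 = 1573
152 + 24 = 176;  561 + 176 = 737;  1573 + 737 = 2310

2310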